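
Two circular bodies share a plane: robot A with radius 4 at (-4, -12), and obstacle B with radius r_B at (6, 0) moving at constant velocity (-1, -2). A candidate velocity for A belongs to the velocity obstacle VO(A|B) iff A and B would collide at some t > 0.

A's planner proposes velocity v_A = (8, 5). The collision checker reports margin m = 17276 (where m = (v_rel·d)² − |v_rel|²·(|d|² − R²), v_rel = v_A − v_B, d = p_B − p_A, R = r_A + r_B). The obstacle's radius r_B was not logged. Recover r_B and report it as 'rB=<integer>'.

m = 17276
d = (10, 12);  v_rel = (9, 7),  |v_rel|² = 130
v_rel×d = (9)·(12) − (7)·(10) = 38
since m = R²·130 − 38²:  R² = (1444 + 17276) / 130 = 144
R = √144 = 12  ⇒  r_B = 12 − 4 = 8

rB=8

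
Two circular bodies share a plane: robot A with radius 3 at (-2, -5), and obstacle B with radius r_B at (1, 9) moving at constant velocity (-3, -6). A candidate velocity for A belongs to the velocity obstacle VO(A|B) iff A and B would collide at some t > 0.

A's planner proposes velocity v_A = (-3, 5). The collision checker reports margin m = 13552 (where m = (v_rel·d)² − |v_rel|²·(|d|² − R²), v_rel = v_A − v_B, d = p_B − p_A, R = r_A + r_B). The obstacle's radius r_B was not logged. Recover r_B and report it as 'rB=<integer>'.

m = 13552
d = (3, 14);  v_rel = (0, 11),  |v_rel|² = 121
v_rel×d = (0)·(14) − (11)·(3) = -33
since m = R²·121 − (-33)²:  R² = (1089 + 13552) / 121 = 121
R = √121 = 11  ⇒  r_B = 11 − 3 = 8

rB=8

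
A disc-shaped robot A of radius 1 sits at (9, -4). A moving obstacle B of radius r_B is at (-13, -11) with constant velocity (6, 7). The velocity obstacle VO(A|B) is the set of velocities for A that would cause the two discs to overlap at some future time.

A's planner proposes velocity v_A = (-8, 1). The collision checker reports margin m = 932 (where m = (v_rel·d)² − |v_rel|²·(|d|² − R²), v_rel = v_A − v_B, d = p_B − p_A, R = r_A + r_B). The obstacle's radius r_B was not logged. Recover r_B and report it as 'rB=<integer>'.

m = 932
d = (-22, -7);  v_rel = (-14, -6),  |v_rel|² = 232
v_rel×d = (-14)·(-7) − (-6)·(-22) = -34
since m = R²·232 − (-34)²:  R² = (1156 + 932) / 232 = 9
R = √9 = 3  ⇒  r_B = 3 − 1 = 2

rB=2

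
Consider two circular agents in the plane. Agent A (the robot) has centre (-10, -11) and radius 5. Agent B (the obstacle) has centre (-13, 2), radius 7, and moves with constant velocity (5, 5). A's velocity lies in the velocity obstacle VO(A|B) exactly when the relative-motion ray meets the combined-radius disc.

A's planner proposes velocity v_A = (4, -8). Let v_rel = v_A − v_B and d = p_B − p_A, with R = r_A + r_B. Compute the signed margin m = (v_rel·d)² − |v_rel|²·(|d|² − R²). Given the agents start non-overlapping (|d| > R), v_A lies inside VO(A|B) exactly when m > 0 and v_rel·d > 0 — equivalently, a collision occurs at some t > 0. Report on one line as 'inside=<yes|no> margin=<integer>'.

d = (-3, 13),  |d|² = 178;  R = 5+7 = 12,  c = 178−12² = 34
v_rel = (-1, -13),  |v_rel|² = 170;  v_rel·d = (-1)·(-3) + (-13)·(13) = -166
170·t² + 332·t + 34 = 0  ⇒  m = (-166)² − 170·34 = 21776
m = 21776 > 0,  v_rel·d = -166 < 0  ⇒  outside

inside=no margin=21776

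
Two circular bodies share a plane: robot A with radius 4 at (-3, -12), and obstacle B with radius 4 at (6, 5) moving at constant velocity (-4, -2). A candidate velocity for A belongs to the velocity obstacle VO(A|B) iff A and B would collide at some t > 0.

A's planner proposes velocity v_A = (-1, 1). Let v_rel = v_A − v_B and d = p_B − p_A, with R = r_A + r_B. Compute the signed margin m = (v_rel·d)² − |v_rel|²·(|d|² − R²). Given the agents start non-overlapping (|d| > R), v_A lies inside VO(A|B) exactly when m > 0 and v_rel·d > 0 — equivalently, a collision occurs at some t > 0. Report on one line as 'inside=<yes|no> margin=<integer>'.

d = (9, 17),  |d|² = 370;  R = 4+4 = 8,  c = 370−8² = 306
v_rel = (3, 3),  |v_rel|² = 18;  v_rel·d = (3)·(9) + (3)·(17) = 78
18·t² − 156·t + 306 = 0  ⇒  m = 78² − 18·306 = 576
m = 576 > 0,  v_rel·d = 78 > 0  ⇒  inside

inside=yes margin=576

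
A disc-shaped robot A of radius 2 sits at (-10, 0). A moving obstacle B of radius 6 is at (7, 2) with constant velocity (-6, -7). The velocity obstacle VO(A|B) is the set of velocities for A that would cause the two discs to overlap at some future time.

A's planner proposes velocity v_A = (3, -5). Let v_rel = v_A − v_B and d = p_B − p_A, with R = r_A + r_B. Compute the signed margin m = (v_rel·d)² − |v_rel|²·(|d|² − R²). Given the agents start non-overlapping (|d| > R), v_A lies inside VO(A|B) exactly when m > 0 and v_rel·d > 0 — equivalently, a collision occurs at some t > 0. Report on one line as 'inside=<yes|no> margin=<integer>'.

d = (17, 2),  |d|² = 293;  R = 2+6 = 8,  c = 293−8² = 229
v_rel = (9, 2),  |v_rel|² = 85;  v_rel·d = (9)·(17) + (2)·(2) = 157
85·t² − 314·t + 229 = 0  ⇒  m = 157² − 85·229 = 5184
m = 5184 > 0,  v_rel·d = 157 > 0  ⇒  inside

inside=yes margin=5184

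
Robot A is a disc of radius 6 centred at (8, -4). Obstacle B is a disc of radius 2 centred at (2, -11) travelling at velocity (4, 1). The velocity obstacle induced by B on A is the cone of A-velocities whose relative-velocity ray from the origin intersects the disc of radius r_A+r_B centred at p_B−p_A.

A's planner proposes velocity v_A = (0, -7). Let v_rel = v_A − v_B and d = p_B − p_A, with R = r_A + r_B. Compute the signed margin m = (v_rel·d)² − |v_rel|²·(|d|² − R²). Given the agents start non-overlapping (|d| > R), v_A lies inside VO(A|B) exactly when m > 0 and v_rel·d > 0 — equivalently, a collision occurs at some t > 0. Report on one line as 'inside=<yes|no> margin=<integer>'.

d = (-6, -7),  |d|² = 85;  R = 6+2 = 8,  c = 85−8² = 21
v_rel = (-4, -8),  |v_rel|² = 80;  v_rel·d = (-4)·(-6) + (-8)·(-7) = 80
80·t² − 160·t + 21 = 0  ⇒  m = 80² − 80·21 = 4720
m = 4720 > 0,  v_rel·d = 80 > 0  ⇒  inside

inside=yes margin=4720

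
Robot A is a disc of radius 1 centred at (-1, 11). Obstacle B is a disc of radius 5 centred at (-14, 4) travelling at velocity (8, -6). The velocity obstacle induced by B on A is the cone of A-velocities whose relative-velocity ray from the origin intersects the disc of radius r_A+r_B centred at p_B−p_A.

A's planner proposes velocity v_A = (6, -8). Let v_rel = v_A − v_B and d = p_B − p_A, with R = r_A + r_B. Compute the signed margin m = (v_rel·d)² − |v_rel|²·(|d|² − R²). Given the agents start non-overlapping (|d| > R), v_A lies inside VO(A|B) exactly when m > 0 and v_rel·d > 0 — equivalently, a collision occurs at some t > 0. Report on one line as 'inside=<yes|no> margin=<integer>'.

d = (-13, -7),  |d|² = 218;  R = 1+5 = 6,  c = 218−6² = 182
v_rel = (-2, -2),  |v_rel|² = 8;  v_rel·d = (-2)·(-13) + (-2)·(-7) = 40
8·t² − 80·t + 182 = 0  ⇒  m = 40² − 8·182 = 144
m = 144 > 0,  v_rel·d = 40 > 0  ⇒  inside

inside=yes margin=144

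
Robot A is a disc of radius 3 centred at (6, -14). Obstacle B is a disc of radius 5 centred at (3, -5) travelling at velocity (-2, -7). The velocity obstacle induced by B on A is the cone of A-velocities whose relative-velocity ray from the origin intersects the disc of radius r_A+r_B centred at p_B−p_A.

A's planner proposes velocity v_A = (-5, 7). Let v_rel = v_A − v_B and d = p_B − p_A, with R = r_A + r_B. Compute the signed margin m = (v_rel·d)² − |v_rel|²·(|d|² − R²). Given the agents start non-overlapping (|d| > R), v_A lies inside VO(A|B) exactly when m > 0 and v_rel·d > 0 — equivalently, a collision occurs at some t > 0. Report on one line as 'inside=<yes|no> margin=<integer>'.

d = (-3, 9),  |d|² = 90;  R = 3+5 = 8,  c = 90−8² = 26
v_rel = (-3, 14),  |v_rel|² = 205;  v_rel·d = (-3)·(-3) + (14)·(9) = 135
205·t² − 270·t + 26 = 0  ⇒  m = 135² − 205·26 = 12895
m = 12895 > 0,  v_rel·d = 135 > 0  ⇒  inside

inside=yes margin=12895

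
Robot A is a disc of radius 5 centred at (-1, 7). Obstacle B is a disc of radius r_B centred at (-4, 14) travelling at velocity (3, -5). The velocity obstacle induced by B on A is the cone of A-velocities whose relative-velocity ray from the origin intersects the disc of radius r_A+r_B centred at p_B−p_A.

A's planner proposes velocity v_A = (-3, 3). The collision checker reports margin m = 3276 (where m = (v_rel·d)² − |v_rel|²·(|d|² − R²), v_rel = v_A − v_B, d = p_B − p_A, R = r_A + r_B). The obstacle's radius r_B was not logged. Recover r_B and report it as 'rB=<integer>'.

m = 3276
d = (-3, 7);  v_rel = (-6, 8),  |v_rel|² = 100
v_rel×d = (-6)·(7) − (8)·(-3) = -18
since m = R²·100 − (-18)²:  R² = (324 + 3276) / 100 = 36
R = √36 = 6  ⇒  r_B = 6 − 5 = 1

rB=1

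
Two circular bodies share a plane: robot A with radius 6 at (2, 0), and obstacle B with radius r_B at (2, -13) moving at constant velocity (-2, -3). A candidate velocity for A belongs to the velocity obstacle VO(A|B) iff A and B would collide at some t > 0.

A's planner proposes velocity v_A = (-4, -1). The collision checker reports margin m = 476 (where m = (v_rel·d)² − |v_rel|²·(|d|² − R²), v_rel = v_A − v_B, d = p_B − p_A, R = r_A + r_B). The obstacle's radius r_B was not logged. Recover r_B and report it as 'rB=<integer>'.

m = 476
d = (0, -13);  v_rel = (-2, 2),  |v_rel|² = 8
v_rel×d = (-2)·(-13) − (2)·(0) = 26
since m = R²·8 − 26²:  R² = (676 + 476) / 8 = 144
R = √144 = 12  ⇒  r_B = 12 − 6 = 6

rB=6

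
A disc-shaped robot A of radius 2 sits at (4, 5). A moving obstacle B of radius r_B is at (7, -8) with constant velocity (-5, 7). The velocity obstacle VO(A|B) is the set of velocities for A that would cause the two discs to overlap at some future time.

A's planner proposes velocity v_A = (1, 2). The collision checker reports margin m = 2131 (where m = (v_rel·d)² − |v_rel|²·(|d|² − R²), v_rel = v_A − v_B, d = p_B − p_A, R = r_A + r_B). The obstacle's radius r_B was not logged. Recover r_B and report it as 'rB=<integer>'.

m = 2131
d = (3, -13);  v_rel = (6, -5),  |v_rel|² = 61
v_rel×d = (6)·(-13) − (-5)·(3) = -63
since m = R²·61 − (-63)²:  R² = (3969 + 2131) / 61 = 100
R = √100 = 10  ⇒  r_B = 10 − 2 = 8

rB=8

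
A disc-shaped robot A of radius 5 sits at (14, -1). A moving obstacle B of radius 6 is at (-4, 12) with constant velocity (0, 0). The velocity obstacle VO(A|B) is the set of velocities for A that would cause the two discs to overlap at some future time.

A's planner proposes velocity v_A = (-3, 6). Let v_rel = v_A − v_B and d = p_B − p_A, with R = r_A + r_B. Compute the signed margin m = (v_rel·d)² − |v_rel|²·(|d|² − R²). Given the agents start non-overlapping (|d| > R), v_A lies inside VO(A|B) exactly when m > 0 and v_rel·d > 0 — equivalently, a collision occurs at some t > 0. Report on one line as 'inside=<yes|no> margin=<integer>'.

d = (-18, 13),  |d|² = 493;  R = 5+6 = 11,  c = 493−11² = 372
v_rel = (-3, 6),  |v_rel|² = 45;  v_rel·d = (-3)·(-18) + (6)·(13) = 132
45·t² − 264·t + 372 = 0  ⇒  m = 132² − 45·372 = 684
m = 684 > 0,  v_rel·d = 132 > 0  ⇒  inside

inside=yes margin=684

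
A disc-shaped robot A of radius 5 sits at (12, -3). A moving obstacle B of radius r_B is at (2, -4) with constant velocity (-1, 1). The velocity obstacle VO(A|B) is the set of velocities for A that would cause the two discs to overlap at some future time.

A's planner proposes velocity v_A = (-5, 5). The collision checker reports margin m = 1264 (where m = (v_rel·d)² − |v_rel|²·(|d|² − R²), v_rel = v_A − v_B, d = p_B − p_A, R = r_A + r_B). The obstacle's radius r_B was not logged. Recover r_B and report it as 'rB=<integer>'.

m = 1264
d = (-10, -1);  v_rel = (-4, 4),  |v_rel|² = 32
v_rel×d = (-4)·(-1) − (4)·(-10) = 44
since m = R²·32 − 44²:  R² = (1936 + 1264) / 32 = 100
R = √100 = 10  ⇒  r_B = 10 − 5 = 5

rB=5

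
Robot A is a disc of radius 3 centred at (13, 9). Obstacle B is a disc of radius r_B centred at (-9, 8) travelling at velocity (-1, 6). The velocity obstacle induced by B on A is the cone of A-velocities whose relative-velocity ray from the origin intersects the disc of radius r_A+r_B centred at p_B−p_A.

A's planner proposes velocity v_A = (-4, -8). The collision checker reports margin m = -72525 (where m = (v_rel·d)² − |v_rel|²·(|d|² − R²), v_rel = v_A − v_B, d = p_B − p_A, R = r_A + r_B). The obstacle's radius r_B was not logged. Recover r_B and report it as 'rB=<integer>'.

m = -72525
d = (-22, -1);  v_rel = (-3, -14),  |v_rel|² = 205
v_rel×d = (-3)·(-1) − (-14)·(-22) = -305
since m = R²·205 − (-305)²:  R² = (93025 + -72525) / 205 = 100
R = √100 = 10  ⇒  r_B = 10 − 3 = 7

rB=7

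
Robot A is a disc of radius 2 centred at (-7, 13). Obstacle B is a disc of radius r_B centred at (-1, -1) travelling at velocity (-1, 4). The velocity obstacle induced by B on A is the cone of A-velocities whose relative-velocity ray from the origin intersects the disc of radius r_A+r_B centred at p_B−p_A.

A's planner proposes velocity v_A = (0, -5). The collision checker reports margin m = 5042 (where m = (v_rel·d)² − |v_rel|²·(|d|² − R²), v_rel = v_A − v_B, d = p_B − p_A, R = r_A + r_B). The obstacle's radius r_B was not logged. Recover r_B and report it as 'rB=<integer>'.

m = 5042
d = (6, -14);  v_rel = (1, -9),  |v_rel|² = 82
v_rel×d = (1)·(-14) − (-9)·(6) = 40
since m = R²·82 − 40²:  R² = (1600 + 5042) / 82 = 81
R = √81 = 9  ⇒  r_B = 9 − 2 = 7

rB=7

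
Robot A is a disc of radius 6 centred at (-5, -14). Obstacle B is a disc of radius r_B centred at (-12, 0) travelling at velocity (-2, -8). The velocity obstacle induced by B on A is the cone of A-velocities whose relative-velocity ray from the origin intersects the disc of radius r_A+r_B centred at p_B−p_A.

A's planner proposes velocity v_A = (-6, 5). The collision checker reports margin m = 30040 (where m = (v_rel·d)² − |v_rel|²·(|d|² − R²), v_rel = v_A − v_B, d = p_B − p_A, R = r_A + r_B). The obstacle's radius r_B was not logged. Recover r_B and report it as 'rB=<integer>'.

m = 30040
d = (-7, 14);  v_rel = (-4, 13),  |v_rel|² = 185
v_rel×d = (-4)·(14) − (13)·(-7) = 35
since m = R²·185 − 35²:  R² = (1225 + 30040) / 185 = 169
R = √169 = 13  ⇒  r_B = 13 − 6 = 7

rB=7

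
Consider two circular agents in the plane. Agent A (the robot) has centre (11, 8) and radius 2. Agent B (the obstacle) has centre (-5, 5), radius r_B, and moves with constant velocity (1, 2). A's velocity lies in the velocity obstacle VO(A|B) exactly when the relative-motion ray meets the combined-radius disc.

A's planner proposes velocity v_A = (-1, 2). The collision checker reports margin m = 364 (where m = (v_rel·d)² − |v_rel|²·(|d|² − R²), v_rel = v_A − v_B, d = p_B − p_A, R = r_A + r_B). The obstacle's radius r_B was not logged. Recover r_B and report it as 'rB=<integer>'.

m = 364
d = (-16, -3);  v_rel = (-2, 0),  |v_rel|² = 4
v_rel×d = (-2)·(-3) − (0)·(-16) = 6
since m = R²·4 − 6²:  R² = (36 + 364) / 4 = 100
R = √100 = 10  ⇒  r_B = 10 − 2 = 8

rB=8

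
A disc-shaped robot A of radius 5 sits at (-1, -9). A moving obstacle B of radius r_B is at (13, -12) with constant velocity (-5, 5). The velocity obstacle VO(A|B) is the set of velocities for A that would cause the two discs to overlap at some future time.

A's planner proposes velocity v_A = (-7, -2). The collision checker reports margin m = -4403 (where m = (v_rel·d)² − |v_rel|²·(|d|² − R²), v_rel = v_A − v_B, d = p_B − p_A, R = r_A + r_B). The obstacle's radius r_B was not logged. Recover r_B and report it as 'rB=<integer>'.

m = -4403
d = (14, -3);  v_rel = (-2, -7),  |v_rel|² = 53
v_rel×d = (-2)·(-3) − (-7)·(14) = 104
since m = R²·53 − 104²:  R² = (10816 + -4403) / 53 = 121
R = √121 = 11  ⇒  r_B = 11 − 5 = 6

rB=6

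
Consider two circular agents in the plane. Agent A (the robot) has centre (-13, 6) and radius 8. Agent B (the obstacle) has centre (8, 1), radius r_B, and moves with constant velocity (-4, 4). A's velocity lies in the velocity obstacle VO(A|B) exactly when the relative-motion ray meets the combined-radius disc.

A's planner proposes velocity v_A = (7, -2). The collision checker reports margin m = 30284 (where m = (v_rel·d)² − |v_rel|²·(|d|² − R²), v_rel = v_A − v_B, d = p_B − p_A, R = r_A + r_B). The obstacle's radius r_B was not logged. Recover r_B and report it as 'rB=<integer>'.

m = 30284
d = (21, -5);  v_rel = (11, -6),  |v_rel|² = 157
v_rel×d = (11)·(-5) − (-6)·(21) = 71
since m = R²·157 − 71²:  R² = (5041 + 30284) / 157 = 225
R = √225 = 15  ⇒  r_B = 15 − 8 = 7

rB=7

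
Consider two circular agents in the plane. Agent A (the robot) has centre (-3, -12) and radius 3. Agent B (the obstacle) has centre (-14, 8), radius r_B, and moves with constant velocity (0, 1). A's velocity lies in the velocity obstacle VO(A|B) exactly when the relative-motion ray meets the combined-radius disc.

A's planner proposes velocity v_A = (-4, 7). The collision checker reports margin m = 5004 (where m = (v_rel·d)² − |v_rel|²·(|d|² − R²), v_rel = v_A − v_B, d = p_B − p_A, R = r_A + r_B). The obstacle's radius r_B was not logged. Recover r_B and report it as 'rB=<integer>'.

m = 5004
d = (-11, 20);  v_rel = (-4, 6),  |v_rel|² = 52
v_rel×d = (-4)·(20) − (6)·(-11) = -14
since m = R²·52 − (-14)²:  R² = (196 + 5004) / 52 = 100
R = √100 = 10  ⇒  r_B = 10 − 3 = 7

rB=7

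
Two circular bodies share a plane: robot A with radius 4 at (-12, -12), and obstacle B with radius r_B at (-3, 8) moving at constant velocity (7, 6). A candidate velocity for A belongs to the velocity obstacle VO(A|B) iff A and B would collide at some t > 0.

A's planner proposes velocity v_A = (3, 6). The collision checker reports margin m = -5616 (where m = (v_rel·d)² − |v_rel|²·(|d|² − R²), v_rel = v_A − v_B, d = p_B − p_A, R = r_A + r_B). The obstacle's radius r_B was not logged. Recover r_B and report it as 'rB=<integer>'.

m = -5616
d = (9, 20);  v_rel = (-4, 0),  |v_rel|² = 16
v_rel×d = (-4)·(20) − (0)·(9) = -80
since m = R²·16 − (-80)²:  R² = (6400 + -5616) / 16 = 49
R = √49 = 7  ⇒  r_B = 7 − 4 = 3

rB=3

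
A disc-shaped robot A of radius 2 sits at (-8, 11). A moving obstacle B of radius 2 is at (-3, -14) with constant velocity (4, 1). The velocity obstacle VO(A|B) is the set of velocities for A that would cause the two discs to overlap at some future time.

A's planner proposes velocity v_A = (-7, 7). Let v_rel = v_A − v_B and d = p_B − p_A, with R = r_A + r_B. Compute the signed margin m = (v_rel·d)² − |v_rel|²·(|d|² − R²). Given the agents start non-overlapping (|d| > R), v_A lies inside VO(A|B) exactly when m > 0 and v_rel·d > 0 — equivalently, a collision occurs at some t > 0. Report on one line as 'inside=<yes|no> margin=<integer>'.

d = (5, -25),  |d|² = 650;  R = 2+2 = 4,  c = 650−4² = 634
v_rel = (-11, 6),  |v_rel|² = 157;  v_rel·d = (-11)·(5) + (6)·(-25) = -205
157·t² + 410·t + 634 = 0  ⇒  m = (-205)² − 157·634 = -57513
m = -57513 < 0,  v_rel·d = -205 < 0  ⇒  outside

inside=no margin=-57513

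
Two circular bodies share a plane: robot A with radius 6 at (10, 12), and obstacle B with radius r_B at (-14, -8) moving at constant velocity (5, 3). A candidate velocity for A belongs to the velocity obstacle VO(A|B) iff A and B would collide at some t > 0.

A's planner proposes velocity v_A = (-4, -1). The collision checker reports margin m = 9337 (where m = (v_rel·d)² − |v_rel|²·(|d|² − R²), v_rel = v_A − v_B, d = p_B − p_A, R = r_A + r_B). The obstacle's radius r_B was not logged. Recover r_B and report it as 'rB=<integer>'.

m = 9337
d = (-24, -20);  v_rel = (-9, -4),  |v_rel|² = 97
v_rel×d = (-9)·(-20) − (-4)·(-24) = 84
since m = R²·97 − 84²:  R² = (7056 + 9337) / 97 = 169
R = √169 = 13  ⇒  r_B = 13 − 6 = 7

rB=7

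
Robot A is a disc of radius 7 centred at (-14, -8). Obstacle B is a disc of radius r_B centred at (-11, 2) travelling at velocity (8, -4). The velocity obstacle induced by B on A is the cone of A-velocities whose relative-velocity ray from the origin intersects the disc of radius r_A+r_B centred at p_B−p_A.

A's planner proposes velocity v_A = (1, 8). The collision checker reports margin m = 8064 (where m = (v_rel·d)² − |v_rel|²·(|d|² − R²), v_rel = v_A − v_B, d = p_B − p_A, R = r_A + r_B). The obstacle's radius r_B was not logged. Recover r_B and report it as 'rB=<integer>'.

m = 8064
d = (3, 10);  v_rel = (-7, 12),  |v_rel|² = 193
v_rel×d = (-7)·(10) − (12)·(3) = -106
since m = R²·193 − (-106)²:  R² = (11236 + 8064) / 193 = 100
R = √100 = 10  ⇒  r_B = 10 − 7 = 3

rB=3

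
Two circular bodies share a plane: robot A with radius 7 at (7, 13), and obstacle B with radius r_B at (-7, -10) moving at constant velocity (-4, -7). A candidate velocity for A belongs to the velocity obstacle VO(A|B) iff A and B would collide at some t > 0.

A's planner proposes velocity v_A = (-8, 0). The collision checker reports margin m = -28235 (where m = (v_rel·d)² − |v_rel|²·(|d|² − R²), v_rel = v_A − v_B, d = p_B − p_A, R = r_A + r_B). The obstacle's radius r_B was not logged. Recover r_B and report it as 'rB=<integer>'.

m = -28235
d = (-14, -23);  v_rel = (-4, 7),  |v_rel|² = 65
v_rel×d = (-4)·(-23) − (7)·(-14) = 190
since m = R²·65 − 190²:  R² = (36100 + -28235) / 65 = 121
R = √121 = 11  ⇒  r_B = 11 − 7 = 4

rB=4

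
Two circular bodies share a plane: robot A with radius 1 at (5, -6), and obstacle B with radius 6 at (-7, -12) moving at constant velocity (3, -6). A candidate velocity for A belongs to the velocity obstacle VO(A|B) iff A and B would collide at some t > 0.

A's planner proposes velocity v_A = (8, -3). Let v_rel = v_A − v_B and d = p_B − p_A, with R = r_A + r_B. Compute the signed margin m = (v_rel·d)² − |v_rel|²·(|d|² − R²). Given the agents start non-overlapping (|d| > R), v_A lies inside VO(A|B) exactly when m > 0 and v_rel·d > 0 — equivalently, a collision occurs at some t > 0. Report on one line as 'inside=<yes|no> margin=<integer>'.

d = (-12, -6),  |d|² = 180;  R = 1+6 = 7,  c = 180−7² = 131
v_rel = (5, 3),  |v_rel|² = 34;  v_rel·d = (5)·(-12) + (3)·(-6) = -78
34·t² + 156·t + 131 = 0  ⇒  m = (-78)² − 34·131 = 1630
m = 1630 > 0,  v_rel·d = -78 < 0  ⇒  outside

inside=no margin=1630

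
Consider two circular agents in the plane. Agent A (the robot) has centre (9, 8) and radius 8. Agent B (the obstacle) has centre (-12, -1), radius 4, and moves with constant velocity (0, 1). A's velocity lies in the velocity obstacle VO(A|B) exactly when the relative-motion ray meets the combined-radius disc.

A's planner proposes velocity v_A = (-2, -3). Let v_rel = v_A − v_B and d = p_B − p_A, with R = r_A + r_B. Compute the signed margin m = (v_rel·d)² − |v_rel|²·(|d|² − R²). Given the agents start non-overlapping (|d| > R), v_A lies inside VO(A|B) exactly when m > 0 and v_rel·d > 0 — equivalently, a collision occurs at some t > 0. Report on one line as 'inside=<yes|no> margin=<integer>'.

d = (-21, -9),  |d|² = 522;  R = 8+4 = 12,  c = 522−12² = 378
v_rel = (-2, -4),  |v_rel|² = 20;  v_rel·d = (-2)·(-21) + (-4)·(-9) = 78
20·t² − 156·t + 378 = 0  ⇒  m = 78² − 20·378 = -1476
m = -1476 < 0,  v_rel·d = 78 > 0  ⇒  outside

inside=no margin=-1476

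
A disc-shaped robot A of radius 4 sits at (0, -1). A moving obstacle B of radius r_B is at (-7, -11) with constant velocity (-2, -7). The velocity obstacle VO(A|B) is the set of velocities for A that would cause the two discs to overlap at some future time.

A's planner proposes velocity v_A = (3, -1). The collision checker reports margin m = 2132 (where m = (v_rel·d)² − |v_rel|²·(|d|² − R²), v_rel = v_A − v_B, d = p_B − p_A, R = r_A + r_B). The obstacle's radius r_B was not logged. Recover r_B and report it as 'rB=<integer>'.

m = 2132
d = (-7, -10);  v_rel = (5, 6),  |v_rel|² = 61
v_rel×d = (5)·(-10) − (6)·(-7) = -8
since m = R²·61 − (-8)²:  R² = (64 + 2132) / 61 = 36
R = √36 = 6  ⇒  r_B = 6 − 4 = 2

rB=2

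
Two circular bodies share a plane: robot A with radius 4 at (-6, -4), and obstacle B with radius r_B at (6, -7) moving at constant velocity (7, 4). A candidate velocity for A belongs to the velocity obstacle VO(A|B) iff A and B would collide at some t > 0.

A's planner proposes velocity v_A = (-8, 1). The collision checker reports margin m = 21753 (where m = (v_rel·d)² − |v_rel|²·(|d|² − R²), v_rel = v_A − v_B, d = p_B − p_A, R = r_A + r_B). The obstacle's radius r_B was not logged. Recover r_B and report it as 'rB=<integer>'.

m = 21753
d = (12, -3);  v_rel = (-15, -3),  |v_rel|² = 234
v_rel×d = (-15)·(-3) − (-3)·(12) = 81
since m = R²·234 − 81²:  R² = (6561 + 21753) / 234 = 121
R = √121 = 11  ⇒  r_B = 11 − 4 = 7

rB=7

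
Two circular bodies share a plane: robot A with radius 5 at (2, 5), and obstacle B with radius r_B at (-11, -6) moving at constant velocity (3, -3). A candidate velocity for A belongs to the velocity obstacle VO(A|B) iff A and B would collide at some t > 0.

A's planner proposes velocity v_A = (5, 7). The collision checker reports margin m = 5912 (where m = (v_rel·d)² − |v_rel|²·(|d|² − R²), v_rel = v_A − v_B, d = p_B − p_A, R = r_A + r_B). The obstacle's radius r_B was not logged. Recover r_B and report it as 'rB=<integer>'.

m = 5912
d = (-13, -11);  v_rel = (2, 10),  |v_rel|² = 104
v_rel×d = (2)·(-11) − (10)·(-13) = 108
since m = R²·104 − 108²:  R² = (11664 + 5912) / 104 = 169
R = √169 = 13  ⇒  r_B = 13 − 5 = 8

rB=8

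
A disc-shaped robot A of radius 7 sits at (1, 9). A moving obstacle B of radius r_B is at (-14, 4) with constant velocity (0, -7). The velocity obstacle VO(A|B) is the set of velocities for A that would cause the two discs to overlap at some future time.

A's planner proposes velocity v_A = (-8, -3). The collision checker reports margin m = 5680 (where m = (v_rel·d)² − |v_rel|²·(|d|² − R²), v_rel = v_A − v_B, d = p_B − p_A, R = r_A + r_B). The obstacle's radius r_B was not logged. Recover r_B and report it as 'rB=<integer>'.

m = 5680
d = (-15, -5);  v_rel = (-8, 4),  |v_rel|² = 80
v_rel×d = (-8)·(-5) − (4)·(-15) = 100
since m = R²·80 − 100²:  R² = (10000 + 5680) / 80 = 196
R = √196 = 14  ⇒  r_B = 14 − 7 = 7

rB=7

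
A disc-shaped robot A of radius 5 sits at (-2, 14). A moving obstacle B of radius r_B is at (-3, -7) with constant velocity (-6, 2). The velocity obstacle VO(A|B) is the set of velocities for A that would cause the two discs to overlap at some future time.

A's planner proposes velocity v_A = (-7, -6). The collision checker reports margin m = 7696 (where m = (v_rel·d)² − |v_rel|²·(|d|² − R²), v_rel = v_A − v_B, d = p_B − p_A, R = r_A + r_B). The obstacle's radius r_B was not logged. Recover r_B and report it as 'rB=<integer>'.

m = 7696
d = (-1, -21);  v_rel = (-1, -8),  |v_rel|² = 65
v_rel×d = (-1)·(-21) − (-8)·(-1) = 13
since m = R²·65 − 13²:  R² = (169 + 7696) / 65 = 121
R = √121 = 11  ⇒  r_B = 11 − 5 = 6

rB=6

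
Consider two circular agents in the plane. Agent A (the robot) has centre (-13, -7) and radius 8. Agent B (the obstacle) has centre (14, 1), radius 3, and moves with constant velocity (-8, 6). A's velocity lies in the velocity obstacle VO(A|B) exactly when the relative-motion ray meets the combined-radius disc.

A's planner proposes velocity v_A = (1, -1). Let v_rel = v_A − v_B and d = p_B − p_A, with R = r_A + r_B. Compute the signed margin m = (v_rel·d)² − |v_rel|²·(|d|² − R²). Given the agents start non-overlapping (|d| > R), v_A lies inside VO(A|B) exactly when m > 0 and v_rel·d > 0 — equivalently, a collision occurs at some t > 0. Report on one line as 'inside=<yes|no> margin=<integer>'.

d = (27, 8),  |d|² = 793;  R = 8+3 = 11,  c = 793−11² = 672
v_rel = (9, -7),  |v_rel|² = 130;  v_rel·d = (9)·(27) + (-7)·(8) = 187
130·t² − 374·t + 672 = 0  ⇒  m = 187² − 130·672 = -52391
m = -52391 < 0,  v_rel·d = 187 > 0  ⇒  outside

inside=no margin=-52391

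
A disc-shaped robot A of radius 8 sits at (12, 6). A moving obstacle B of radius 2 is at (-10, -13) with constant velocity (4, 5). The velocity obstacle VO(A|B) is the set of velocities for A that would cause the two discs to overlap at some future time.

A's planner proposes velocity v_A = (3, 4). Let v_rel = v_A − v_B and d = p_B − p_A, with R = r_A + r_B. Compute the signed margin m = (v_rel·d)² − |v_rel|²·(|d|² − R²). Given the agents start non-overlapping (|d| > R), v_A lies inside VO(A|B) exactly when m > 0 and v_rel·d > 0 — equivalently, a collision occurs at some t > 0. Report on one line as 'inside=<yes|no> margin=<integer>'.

d = (-22, -19),  |d|² = 845;  R = 8+2 = 10,  c = 845−10² = 745
v_rel = (-1, -1),  |v_rel|² = 2;  v_rel·d = (-1)·(-22) + (-1)·(-19) = 41
2·t² − 82·t + 745 = 0  ⇒  m = 41² − 2·745 = 191
m = 191 > 0,  v_rel·d = 41 > 0  ⇒  inside

inside=yes margin=191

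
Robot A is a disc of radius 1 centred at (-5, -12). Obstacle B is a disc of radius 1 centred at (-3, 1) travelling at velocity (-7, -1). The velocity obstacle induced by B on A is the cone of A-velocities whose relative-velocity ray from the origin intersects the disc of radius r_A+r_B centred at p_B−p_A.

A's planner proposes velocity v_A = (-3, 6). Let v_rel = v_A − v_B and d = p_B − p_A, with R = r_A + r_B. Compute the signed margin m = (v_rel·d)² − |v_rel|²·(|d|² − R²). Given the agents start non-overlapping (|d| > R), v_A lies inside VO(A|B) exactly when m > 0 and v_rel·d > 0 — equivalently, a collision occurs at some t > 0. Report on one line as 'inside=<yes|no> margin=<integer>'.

d = (2, 13),  |d|² = 173;  R = 1+1 = 2,  c = 173−2² = 169
v_rel = (4, 7),  |v_rel|² = 65;  v_rel·d = (4)·(2) + (7)·(13) = 99
65·t² − 198·t + 169 = 0  ⇒  m = 99² − 65·169 = -1184
m = -1184 < 0,  v_rel·d = 99 > 0  ⇒  outside

inside=no margin=-1184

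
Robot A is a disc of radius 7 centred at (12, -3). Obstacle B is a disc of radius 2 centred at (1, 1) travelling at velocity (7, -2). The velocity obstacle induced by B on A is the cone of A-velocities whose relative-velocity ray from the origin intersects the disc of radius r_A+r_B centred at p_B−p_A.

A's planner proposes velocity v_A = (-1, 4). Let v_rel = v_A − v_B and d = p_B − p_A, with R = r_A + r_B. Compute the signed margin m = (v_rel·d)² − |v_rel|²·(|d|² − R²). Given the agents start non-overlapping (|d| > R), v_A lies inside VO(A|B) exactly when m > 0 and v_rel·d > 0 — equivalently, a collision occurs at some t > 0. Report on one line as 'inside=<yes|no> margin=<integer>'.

d = (-11, 4),  |d|² = 137;  R = 7+2 = 9,  c = 137−9² = 56
v_rel = (-8, 6),  |v_rel|² = 100;  v_rel·d = (-8)·(-11) + (6)·(4) = 112
100·t² − 224·t + 56 = 0  ⇒  m = 112² − 100·56 = 6944
m = 6944 > 0,  v_rel·d = 112 > 0  ⇒  inside

inside=yes margin=6944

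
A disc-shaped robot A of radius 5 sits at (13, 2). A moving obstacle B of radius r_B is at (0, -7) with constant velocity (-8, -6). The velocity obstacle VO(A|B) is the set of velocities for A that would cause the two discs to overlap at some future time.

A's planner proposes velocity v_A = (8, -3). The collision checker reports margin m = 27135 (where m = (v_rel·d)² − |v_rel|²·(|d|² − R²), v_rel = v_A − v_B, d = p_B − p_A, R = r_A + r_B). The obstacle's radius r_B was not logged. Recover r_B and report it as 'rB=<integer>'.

m = 27135
d = (-13, -9);  v_rel = (16, 3),  |v_rel|² = 265
v_rel×d = (16)·(-9) − (3)·(-13) = -105
since m = R²·265 − (-105)²:  R² = (11025 + 27135) / 265 = 144
R = √144 = 12  ⇒  r_B = 12 − 5 = 7

rB=7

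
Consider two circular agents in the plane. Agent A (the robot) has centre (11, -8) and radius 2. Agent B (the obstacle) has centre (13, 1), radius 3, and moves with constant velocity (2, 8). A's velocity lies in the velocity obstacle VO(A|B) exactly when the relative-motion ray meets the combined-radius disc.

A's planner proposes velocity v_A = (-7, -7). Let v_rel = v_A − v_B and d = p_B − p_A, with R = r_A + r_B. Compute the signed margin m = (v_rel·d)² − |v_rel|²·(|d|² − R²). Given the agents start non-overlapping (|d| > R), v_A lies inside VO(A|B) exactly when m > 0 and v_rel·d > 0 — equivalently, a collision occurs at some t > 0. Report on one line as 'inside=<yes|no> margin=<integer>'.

d = (2, 9),  |d|² = 85;  R = 2+3 = 5,  c = 85−5² = 60
v_rel = (-9, -15),  |v_rel|² = 306;  v_rel·d = (-9)·(2) + (-15)·(9) = -153
306·t² + 306·t + 60 = 0  ⇒  m = (-153)² − 306·60 = 5049
m = 5049 > 0,  v_rel·d = -153 < 0  ⇒  outside

inside=no margin=5049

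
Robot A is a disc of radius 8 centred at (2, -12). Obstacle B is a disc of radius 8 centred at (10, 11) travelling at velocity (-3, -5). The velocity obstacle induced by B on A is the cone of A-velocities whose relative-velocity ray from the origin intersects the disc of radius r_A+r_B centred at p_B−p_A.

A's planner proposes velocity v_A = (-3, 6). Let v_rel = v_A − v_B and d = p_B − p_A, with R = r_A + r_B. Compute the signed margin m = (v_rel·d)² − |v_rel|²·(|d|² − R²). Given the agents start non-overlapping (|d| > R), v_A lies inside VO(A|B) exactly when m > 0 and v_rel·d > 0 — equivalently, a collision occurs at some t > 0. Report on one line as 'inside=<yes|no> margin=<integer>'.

d = (8, 23),  |d|² = 593;  R = 8+8 = 16,  c = 593−16² = 337
v_rel = (0, 11),  |v_rel|² = 121;  v_rel·d = (0)·(8) + (11)·(23) = 253
121·t² − 506·t + 337 = 0  ⇒  m = 253² − 121·337 = 23232
m = 23232 > 0,  v_rel·d = 253 > 0  ⇒  inside

inside=yes margin=23232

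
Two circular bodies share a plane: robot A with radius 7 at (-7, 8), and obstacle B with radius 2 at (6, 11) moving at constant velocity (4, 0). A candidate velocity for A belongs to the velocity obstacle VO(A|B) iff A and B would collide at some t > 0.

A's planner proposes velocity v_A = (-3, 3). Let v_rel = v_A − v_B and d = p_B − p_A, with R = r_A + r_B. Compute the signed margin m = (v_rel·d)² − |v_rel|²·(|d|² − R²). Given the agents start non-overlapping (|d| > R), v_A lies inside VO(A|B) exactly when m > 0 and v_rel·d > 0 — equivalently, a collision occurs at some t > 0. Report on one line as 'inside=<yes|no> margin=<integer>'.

d = (13, 3),  |d|² = 178;  R = 7+2 = 9,  c = 178−9² = 97
v_rel = (-7, 3),  |v_rel|² = 58;  v_rel·d = (-7)·(13) + (3)·(3) = -82
58·t² + 164·t + 97 = 0  ⇒  m = (-82)² − 58·97 = 1098
m = 1098 > 0,  v_rel·d = -82 < 0  ⇒  outside

inside=no margin=1098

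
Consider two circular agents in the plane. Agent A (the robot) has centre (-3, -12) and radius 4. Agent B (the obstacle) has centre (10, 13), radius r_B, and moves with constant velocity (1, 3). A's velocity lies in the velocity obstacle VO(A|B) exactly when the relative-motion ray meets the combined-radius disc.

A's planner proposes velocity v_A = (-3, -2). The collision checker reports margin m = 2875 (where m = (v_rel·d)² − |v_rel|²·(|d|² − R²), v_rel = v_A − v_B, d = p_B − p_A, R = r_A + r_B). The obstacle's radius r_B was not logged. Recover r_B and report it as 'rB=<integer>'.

m = 2875
d = (13, 25);  v_rel = (-4, -5),  |v_rel|² = 41
v_rel×d = (-4)·(25) − (-5)·(13) = -35
since m = R²·41 − (-35)²:  R² = (1225 + 2875) / 41 = 100
R = √100 = 10  ⇒  r_B = 10 − 4 = 6

rB=6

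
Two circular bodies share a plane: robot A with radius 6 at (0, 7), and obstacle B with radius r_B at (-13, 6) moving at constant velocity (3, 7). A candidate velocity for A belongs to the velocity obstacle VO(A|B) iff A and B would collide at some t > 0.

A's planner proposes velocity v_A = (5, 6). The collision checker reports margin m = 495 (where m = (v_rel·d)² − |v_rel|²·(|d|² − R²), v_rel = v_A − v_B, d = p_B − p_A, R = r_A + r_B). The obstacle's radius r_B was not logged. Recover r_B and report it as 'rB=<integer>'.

m = 495
d = (-13, -1);  v_rel = (2, -1),  |v_rel|² = 5
v_rel×d = (2)·(-1) − (-1)·(-13) = -15
since m = R²·5 − (-15)²:  R² = (225 + 495) / 5 = 144
R = √144 = 12  ⇒  r_B = 12 − 6 = 6

rB=6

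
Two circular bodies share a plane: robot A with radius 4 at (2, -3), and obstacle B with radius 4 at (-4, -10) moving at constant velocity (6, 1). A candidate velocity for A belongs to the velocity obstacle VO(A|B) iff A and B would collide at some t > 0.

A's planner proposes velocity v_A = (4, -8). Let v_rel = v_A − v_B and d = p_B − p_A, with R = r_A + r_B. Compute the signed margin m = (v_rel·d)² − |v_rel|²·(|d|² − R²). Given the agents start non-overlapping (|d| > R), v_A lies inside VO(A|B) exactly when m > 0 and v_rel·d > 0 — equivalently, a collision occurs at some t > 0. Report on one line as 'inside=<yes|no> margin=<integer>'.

d = (-6, -7),  |d|² = 85;  R = 4+4 = 8,  c = 85−8² = 21
v_rel = (-2, -9),  |v_rel|² = 85;  v_rel·d = (-2)·(-6) + (-9)·(-7) = 75
85·t² − 150·t + 21 = 0  ⇒  m = 75² − 85·21 = 3840
m = 3840 > 0,  v_rel·d = 75 > 0  ⇒  inside

inside=yes margin=3840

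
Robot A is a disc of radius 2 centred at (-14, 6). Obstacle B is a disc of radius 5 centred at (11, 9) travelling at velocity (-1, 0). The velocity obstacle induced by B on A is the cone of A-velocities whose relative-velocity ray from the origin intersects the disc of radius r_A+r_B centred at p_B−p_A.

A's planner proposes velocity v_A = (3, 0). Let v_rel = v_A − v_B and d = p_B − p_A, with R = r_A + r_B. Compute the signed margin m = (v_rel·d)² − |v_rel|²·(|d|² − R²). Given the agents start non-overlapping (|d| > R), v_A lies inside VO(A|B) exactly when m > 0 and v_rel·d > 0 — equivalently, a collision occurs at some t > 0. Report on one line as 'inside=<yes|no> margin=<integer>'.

d = (25, 3),  |d|² = 634;  R = 2+5 = 7,  c = 634−7² = 585
v_rel = (4, 0),  |v_rel|² = 16;  v_rel·d = (4)·(25) + (0)·(3) = 100
16·t² − 200·t + 585 = 0  ⇒  m = 100² − 16·585 = 640
m = 640 > 0,  v_rel·d = 100 > 0  ⇒  inside

inside=yes margin=640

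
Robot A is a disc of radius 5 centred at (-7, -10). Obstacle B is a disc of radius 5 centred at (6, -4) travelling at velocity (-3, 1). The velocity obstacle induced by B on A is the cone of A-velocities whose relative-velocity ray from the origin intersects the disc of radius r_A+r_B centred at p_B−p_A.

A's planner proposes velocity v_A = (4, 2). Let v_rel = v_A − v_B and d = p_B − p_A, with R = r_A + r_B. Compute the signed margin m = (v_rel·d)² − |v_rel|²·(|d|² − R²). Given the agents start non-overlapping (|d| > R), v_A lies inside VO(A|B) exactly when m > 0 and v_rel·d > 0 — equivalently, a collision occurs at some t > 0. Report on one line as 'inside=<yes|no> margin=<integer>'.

d = (13, 6),  |d|² = 205;  R = 5+5 = 10,  c = 205−10² = 105
v_rel = (7, 1),  |v_rel|² = 50;  v_rel·d = (7)·(13) + (1)·(6) = 97
50·t² − 194·t + 105 = 0  ⇒  m = 97² − 50·105 = 4159
m = 4159 > 0,  v_rel·d = 97 > 0  ⇒  inside

inside=yes margin=4159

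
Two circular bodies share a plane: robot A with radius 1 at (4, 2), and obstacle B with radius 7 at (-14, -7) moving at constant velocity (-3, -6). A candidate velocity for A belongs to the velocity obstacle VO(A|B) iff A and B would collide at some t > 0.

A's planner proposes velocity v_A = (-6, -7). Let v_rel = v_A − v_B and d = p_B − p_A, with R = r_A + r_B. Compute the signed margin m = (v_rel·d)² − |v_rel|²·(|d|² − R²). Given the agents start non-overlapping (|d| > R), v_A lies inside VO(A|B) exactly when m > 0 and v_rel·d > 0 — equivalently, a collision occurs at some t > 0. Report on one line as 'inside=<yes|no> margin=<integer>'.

d = (-18, -9),  |d|² = 405;  R = 1+7 = 8,  c = 405−8² = 341
v_rel = (-3, -1),  |v_rel|² = 10;  v_rel·d = (-3)·(-18) + (-1)·(-9) = 63
10·t² − 126·t + 341 = 0  ⇒  m = 63² − 10·341 = 559
m = 559 > 0,  v_rel·d = 63 > 0  ⇒  inside

inside=yes margin=559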